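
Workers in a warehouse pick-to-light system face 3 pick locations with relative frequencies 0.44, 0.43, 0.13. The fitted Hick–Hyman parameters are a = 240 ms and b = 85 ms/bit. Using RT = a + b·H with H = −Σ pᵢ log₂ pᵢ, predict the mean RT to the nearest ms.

361 ms

H = 0.44·log₂(1/0.44) + 0.43·log₂(1/0.43) + 0.13·log₂(1/0.13) = 1.4274 bits.
RT = 240 + 85 × 1.4274 = 361.33 ms.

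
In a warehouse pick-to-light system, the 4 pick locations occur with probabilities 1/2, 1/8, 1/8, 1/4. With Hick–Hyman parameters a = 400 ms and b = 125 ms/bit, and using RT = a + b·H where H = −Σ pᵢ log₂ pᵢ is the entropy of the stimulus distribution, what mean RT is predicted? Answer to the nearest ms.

Each term −pᵢ log₂ pᵢ: 0.5·1 + 0.125·3 + 0.125·3 + 0.25·2; summed, H = 1.750 bits.
Mean RT = a + bH = 400 + 125·1.750 = 618.75 ms.

619 ms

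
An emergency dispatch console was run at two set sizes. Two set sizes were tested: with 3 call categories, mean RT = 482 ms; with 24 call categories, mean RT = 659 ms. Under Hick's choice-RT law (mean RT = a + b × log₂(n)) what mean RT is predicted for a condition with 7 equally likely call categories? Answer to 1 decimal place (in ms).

Fit slope and intercept:
  b = (659 − 482) / (log₂ 24 − log₂ 3) = 177 / (4.5850 − 1.5850) = 59.000 ms/bit
  a = 482 − 59.000 × 1.5850 = 388.487 ms
Then RT(7) = 388.487 + 59.000 × log₂ 7 = 388.487 + 59.000 × 2.8074 ≈ 554.121 ms.

554.1 ms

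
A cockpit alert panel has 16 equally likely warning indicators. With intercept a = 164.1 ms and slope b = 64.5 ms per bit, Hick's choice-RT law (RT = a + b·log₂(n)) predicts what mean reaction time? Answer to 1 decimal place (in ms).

422.1 ms

log₂(16) = 4 bits, so RT = 164.1 + 64.5 × 4 ≈ 422.100 ms.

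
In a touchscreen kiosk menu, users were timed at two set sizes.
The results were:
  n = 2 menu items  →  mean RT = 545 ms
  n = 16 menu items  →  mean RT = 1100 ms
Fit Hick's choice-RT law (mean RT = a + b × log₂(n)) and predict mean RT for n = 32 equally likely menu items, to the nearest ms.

Fit slope and intercept:
  b = (1100 − 545) / (log₂ 16 − log₂ 2) = 555 / (4 − 1) = 185 ms/bit
  a = 545 − 185 × 1 = 360 ms
Then RT(32) = 360 + 185 × log₂ 32 = 360 + 185 × 5 ≈ 1285.000 ms.

1285 ms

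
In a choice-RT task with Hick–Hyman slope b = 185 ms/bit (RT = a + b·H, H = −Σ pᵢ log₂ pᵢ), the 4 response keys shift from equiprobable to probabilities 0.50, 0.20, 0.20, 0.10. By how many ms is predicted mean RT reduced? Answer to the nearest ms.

Equiprobable entropy H₀ = log₂ 4 = 2.0000 bits.
Skewed entropy H = −Σ pᵢ log₂ pᵢ = 1.7610 bits.
ΔRT = b·(H₀ − H) = 185 × 0.2390 = 44.22 ms.

44 ms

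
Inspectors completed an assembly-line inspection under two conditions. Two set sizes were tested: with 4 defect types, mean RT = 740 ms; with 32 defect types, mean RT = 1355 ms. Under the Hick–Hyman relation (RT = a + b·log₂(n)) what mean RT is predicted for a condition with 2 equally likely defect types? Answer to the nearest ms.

535 ms

Solve the two-equation system in a and b:
  b = (1355 − 740) / (log₂ 32 − log₂ 4) = 615 / (5 − 2) = 205 ms/bit
  a = 740 − 205 × 2 = 330 ms
Then RT(2) = 330 + 205 × log₂ 2 = 330 + 205 × 1 ≈ 535.000 ms.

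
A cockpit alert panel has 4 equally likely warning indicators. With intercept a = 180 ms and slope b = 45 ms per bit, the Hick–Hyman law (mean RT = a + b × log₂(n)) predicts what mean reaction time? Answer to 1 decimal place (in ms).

log₂(4) = 2 bits, so RT = 180 + 45 × 2 ≈ 270.000 ms.

270.0 ms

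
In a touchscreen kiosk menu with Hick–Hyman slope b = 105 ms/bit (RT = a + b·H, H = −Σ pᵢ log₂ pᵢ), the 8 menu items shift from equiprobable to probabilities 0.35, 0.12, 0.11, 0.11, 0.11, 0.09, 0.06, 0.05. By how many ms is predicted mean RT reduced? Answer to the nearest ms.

Equiprobable entropy H₀ = log₂ 8 = 3.0000 bits.
Skewed entropy H = −Σ pᵢ log₂ pᵢ = 2.7203 bits.
ΔRT = b·(H₀ − H) = 105 × 0.2797 = 29.37 ms.

29 ms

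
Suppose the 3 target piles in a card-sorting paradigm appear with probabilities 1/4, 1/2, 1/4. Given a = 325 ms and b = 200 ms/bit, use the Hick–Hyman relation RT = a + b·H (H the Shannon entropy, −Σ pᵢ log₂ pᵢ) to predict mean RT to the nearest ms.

625 ms

H = −Σ pᵢ log₂ pᵢ = 0.25·2 + 0.5·1 + 0.25·2 = 1.500 bits.
RT = 325 + 200 × 1.500 = 625.00 ms.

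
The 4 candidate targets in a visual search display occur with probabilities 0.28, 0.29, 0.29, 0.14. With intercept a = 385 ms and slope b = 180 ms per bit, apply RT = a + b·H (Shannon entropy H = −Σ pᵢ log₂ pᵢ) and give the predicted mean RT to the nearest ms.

Entropy contributions −pᵢ log₂ pᵢ: 0.5142, 0.5179, 0.5179, 0.3971; sum H = 1.9471 bits.
RT = a + bH = 385 + 180·1.9471 = 735.48 ms.

735 ms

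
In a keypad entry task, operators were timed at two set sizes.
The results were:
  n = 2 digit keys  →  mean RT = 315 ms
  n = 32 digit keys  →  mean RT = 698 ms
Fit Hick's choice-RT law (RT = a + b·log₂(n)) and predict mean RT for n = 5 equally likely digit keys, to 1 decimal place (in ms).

Solve the two-equation system in a and b:
  b = (698 − 315) / (log₂ 32 − log₂ 2) = 383 / (5 − 1) = 95.750 ms/bit
  a = 315 − 95.750 × 1 = 219.250 ms
Then RT(5) = 219.250 + 95.750 × log₂ 5 = 219.250 + 95.750 × 2.3219 ≈ 441.575 ms.

441.6 ms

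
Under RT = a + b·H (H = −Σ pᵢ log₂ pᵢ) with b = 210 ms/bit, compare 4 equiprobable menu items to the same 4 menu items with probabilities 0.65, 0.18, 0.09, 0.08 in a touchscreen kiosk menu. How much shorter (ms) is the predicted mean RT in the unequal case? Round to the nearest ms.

115 ms

Equiprobable entropy H₀ = log₂ 4 = 2.0000 bits.
Skewed entropy H = −Σ pᵢ log₂ pᵢ = 1.4534 bits.
ΔRT = b·(H₀ − H) = 210 × 0.5466 = 114.78 ms.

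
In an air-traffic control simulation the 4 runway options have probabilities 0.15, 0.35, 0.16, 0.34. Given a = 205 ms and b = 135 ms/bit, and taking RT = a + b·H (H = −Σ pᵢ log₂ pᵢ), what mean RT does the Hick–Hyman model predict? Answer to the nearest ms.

461 ms

Entropy contributions −pᵢ log₂ pᵢ: 0.4105, 0.5301, 0.4230, 0.5292; sum H = 1.8928 bits.
RT = a + bH = 205 + 135·1.8928 = 460.53 ms.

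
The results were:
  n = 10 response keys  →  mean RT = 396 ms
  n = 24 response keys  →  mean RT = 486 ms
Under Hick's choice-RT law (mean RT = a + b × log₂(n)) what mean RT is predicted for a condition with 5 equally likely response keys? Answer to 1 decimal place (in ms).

324.7 ms

With log₂ n on the abscissa the relation is linear; from the two conditions:
  b = (486 − 396) / (log₂ 24 − log₂ 10) = 90 / (4.5850 − 3.3219) = 71.257 ms/bit
  a = 396 − 71.257 × 3.3219 = 159.289 ms
Then RT(5) = 159.289 + 71.257 × log₂ 5 = 159.289 + 71.257 × 2.3219 ≈ 324.743 ms.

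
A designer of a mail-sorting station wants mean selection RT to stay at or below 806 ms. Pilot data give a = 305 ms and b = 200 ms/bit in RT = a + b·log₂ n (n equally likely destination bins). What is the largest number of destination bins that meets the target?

Information budget: (806 − 305)/200 = 2.5050 bits, so n ≤ 2^2.5050 = 5.676 → at most 5.

5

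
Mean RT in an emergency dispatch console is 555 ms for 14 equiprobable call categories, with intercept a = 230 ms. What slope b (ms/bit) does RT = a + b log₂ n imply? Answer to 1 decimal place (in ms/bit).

14 alternatives carry log₂ 14 = 3.8074 bits; the choice cost is 555 − 230 = 325 ms, so b = 325/3.8074 = 85.361 ms/bit.

85.4 ms/bit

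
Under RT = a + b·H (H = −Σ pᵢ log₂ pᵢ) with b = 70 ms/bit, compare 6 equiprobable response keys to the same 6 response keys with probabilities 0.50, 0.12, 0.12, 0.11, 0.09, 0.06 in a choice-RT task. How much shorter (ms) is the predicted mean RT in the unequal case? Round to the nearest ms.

31 ms

Equiprobable entropy H₀ = log₂ 6 = 2.5850 bits.
Skewed entropy H = −Σ pᵢ log₂ pᵢ = 2.1406 bits.
ΔRT = b·(H₀ − H) = 70 × 0.4444 = 31.10 ms.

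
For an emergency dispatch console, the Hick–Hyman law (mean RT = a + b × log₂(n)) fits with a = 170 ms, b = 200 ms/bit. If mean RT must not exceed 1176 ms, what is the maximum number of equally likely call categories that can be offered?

32

Set 170 + 200·log₂ n ≤ 1176 → log₂ n ≤ (1176 − 170)/200 = 5.0300.
So n ≤ 2^5.0300 = 32.672; the largest integer n is 32.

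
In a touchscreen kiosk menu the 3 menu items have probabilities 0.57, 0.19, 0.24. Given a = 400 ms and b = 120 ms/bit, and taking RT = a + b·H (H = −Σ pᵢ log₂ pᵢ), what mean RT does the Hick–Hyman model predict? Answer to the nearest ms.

569 ms

Entropy contributions −pᵢ log₂ pᵢ: 0.4623, 0.4552, 0.4941; sum H = 1.4116 bits.
RT = a + bH = 400 + 120·1.4116 = 569.39 ms.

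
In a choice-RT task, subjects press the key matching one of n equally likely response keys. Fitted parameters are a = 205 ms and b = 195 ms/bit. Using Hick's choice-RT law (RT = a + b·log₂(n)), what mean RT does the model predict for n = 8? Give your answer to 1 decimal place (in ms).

790.0 ms

log₂(8) = 3 bits, so RT = 205 + 195 × 3 ≈ 790.000 ms.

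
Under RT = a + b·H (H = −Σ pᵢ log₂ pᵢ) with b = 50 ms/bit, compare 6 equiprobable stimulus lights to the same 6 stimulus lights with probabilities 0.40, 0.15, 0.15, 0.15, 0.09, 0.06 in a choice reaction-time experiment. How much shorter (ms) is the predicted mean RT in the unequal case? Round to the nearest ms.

The RT saving is b·ΔH. Equiprobable H₀ = log₂(6) = 2.5850 bits; with the given probabilities H = 2.3166 bits.
b·(H₀ − H) = 50 × (2.5850 − 2.3166) = 13.42 ms.

13 ms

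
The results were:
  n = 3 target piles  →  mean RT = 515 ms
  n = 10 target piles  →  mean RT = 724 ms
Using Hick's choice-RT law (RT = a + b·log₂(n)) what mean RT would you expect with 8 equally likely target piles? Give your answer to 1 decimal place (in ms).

685.3 ms

RT is linear in log₂ n, so two points fix the line:
  b = (724 − 515) / (log₂ 10 − log₂ 3) = 209 / (3.3219 − 1.5850) = 120.325 ms/bit
  a = 515 − 120.325 × 1.5850 = 324.290 ms
Then RT(8) = 324.290 + 120.325 × log₂ 8 = 324.290 + 120.325 × 3 ≈ 685.264 ms.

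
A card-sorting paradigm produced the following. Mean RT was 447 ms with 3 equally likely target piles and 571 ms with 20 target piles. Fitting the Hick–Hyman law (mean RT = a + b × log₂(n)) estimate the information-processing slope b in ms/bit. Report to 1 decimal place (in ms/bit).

45.3 ms/bit

b = (RT₂ − RT₁)/(log₂ n₂ − log₂ n₁) = (571 − 447)/(4.3219 − 1.5850) = 45.306 ms/bit.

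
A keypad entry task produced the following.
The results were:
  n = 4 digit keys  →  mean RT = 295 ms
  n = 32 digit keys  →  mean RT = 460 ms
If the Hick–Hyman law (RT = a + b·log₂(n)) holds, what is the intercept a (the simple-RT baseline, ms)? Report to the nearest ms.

185 ms

The slope on a log₂ axis is (460 − 295) / (5 − 2) = 55 ms/bit.
a = RT₁ − b·log₂ n₁ = 295 − 55 × 2 = 185.000 ms.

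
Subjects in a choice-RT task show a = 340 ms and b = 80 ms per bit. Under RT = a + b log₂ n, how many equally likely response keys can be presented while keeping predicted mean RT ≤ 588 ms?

80·log₂ n ≤ 588 − 340 = 248, giving log₂ n ≤ 3.1000 and n ≤ 8.574. The largest whole number is 8.

8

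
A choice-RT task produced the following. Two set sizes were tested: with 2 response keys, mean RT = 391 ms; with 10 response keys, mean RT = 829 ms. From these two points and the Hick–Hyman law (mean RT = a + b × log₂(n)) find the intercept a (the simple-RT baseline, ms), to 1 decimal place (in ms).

b = (RT₂ − RT₁)/(log₂ n₂ − log₂ n₁) = (829 − 391)/(3.3219 − 1) = 188.636 ms/bit.
a = RT₁ − b·log₂ n₁ = 391 − 188.636 × 1 = 202.364 ms.

202.4 ms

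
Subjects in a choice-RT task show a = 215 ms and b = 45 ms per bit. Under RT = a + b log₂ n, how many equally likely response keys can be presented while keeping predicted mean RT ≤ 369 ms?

Information budget: (369 − 215)/45 = 3.4222 bits, so n ≤ 2^3.4222 = 10.720 → at most 10.

10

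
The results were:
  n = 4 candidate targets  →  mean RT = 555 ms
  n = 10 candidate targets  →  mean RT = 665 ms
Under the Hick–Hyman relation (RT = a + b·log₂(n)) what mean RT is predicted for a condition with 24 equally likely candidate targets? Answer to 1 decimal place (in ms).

770.1 ms

With log₂ n on the abscissa the relation is linear; from the two conditions:
  b = (665 − 555) / (log₂ 10 − log₂ 4) = 110 / (3.3219 − 2) = 83.212 ms/bit
  a = 555 − 83.212 × 2 = 388.576 ms
Then RT(24) = 388.576 + 83.212 × log₂ 24 = 388.576 + 83.212 × 4.5850 ≈ 770.099 ms.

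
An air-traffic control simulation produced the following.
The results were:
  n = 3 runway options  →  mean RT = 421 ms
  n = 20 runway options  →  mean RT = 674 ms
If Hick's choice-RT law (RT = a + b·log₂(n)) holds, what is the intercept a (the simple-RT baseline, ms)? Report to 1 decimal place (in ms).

b = (RT₂ − RT₁)/(log₂ n₂ − log₂ n₁) = (674 − 421)/(4.3219 − 1.5850) = 92.438 ms/bit.
Intercept: a = 421 − 92.438·log₂(3) = 274.489 ms.

274.5 ms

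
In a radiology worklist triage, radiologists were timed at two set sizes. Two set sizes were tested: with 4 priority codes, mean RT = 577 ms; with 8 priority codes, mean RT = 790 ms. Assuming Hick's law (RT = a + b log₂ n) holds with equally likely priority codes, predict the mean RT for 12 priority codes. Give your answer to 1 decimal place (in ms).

RT is linear in log₂ n, so two points fix the line:
  b = (790 − 577) / (log₂ 8 − log₂ 4) = 213 / (3 − 2) = 213.000 ms/bit
  a = 577 − 213.000 × 2 = 151.000 ms
Then RT(12) = 151.000 + 213.000 × log₂ 12 = 151.000 + 213.000 × 3.5850 ≈ 914.597 ms.

914.6 ms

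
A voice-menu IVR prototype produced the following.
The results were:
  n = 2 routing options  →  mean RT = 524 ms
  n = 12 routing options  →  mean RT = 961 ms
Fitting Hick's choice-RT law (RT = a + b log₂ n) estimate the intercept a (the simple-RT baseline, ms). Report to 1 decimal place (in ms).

b = (RT₂ − RT₁)/(log₂ n₂ − log₂ n₁) = (961 − 524)/(3.5850 − 1) = 169.055 ms/bit.
a = RT₁ − b·log₂ n₁ = 524 − 169.055 × 1 = 354.945 ms.

354.9 ms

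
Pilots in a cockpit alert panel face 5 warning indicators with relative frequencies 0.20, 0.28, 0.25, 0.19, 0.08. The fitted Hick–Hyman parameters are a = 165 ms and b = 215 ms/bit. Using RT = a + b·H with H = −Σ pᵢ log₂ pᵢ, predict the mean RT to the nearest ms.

Entropy contributions −pᵢ log₂ pᵢ: 0.4644, 0.5142, 0.5000, 0.4552, 0.2915; sum H = 2.2253 bits.
RT = a + bH = 165 + 215·2.2253 = 643.45 ms.

643 ms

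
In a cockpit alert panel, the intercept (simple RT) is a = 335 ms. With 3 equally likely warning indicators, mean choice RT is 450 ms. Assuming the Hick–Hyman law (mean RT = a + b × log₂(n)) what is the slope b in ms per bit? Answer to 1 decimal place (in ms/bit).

72.6 ms/bit

log₂(3) = 1.5850 bits.
b = (RT − a)/log₂ n = (450 − 335) / 1.5850 = 72.557 ms/bit.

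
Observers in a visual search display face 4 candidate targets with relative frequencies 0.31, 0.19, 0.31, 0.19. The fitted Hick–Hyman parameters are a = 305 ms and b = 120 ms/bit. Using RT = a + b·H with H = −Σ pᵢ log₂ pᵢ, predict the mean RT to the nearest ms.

H = 0.31·log₂(1/0.31) + 0.19·log₂(1/0.19) + 0.31·log₂(1/0.31) + 0.19·log₂(1/0.19) = 1.9580 bits.
RT = 305 + 120 × 1.9580 = 539.97 ms.

540 ms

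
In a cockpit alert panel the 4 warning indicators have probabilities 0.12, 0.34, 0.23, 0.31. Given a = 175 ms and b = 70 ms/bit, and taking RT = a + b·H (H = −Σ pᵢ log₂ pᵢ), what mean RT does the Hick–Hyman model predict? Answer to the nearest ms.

309 ms

Entropy contributions −pᵢ log₂ pᵢ: 0.3671, 0.5292, 0.4877, 0.5238; sum H = 1.9077 bits.
RT = a + bH = 175 + 70·1.9077 = 308.54 ms.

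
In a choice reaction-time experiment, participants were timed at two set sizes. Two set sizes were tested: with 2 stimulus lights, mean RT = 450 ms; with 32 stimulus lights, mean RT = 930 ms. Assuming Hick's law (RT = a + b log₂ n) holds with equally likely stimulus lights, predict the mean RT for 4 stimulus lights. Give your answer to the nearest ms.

570 ms

RT is linear in log₂ n, so two points fix the line:
  b = (930 − 450) / (log₂ 32 − log₂ 2) = 480 / (5 − 1) = 120 ms/bit
  a = 450 − 120 × 1 = 330 ms
Then RT(4) = 330 + 120 × log₂ 4 = 330 + 120 × 2 ≈ 570.000 ms.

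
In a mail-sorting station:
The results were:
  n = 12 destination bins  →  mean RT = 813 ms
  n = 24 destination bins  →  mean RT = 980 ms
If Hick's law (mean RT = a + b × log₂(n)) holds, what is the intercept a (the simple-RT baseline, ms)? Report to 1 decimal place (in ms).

214.3 ms

The slope on a log₂ axis is (980 − 813) / (4.5850 − 3.5850) = 167.000 ms/bit.
Intercept: a = 813 − 167.000·log₂(12) = 214.311 ms.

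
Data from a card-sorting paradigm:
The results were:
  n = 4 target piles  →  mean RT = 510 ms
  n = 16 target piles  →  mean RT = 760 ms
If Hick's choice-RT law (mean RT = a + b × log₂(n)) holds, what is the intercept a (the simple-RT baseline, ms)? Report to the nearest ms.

260 ms

Slope: b = (760 − 510) / (log₂ 16 − log₂ 4) = 250/2.0000 = 125 ms/bit.
Intercept: a = 510 − 125·log₂(4) = 260.000 ms.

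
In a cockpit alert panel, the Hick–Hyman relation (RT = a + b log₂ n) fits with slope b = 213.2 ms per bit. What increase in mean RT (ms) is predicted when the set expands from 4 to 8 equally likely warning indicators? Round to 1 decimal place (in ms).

Only the slope matters, since a is common to both: ΔRT = b·log₂(n₂/n₁).
log₂(8) − log₂(4) = log₂(8/4) = log₂(2) = 1.
ΔRT = 213.2 × 1.0000 = 213.200 ms.

213.2 ms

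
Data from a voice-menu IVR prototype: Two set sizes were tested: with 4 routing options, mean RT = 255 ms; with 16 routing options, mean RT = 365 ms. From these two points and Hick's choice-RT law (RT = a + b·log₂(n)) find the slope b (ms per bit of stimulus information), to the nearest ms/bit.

The slope on a log₂ axis is (365 − 255) / (4 − 2) = 55 ms/bit.

55 ms/bit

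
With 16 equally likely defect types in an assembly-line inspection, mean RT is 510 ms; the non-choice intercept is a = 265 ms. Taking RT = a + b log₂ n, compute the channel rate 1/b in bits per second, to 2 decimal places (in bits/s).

b = (510 − 265)/log₂ 16 = 245/4 = 61.250 ms per bit = 0.06125 s/bit; the reciprocal is 16.327 bits/s.

16.33 bits/s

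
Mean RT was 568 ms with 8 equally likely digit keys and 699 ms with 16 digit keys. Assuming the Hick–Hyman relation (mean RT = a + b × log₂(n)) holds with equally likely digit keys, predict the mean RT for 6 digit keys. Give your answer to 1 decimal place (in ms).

513.6 ms

Fit slope and intercept:
  b = (699 − 568) / (log₂ 16 − log₂ 8) = 131 / (4 − 3) = 131.000 ms/bit
  a = 568 − 131.000 × 3 = 175.000 ms
Then RT(6) = 175.000 + 131.000 × log₂ 6 = 175.000 + 131.000 × 2.5850 ≈ 513.630 ms.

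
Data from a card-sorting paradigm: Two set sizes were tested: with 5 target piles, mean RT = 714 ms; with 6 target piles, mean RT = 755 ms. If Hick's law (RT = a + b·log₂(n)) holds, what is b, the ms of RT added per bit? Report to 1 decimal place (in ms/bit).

155.9 ms/bit

b = (RT₂ − RT₁)/(log₂ n₂ − log₂ n₁) = (755 − 714)/(2.5850 − 2.3219) = 155.873 ms/bit.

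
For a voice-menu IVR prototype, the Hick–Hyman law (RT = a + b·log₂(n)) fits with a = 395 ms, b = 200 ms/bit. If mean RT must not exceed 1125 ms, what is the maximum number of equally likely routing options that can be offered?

Information budget: (1125 − 395)/200 = 3.6500 bits, so n ≤ 2^3.6500 = 12.553 → at most 12.

12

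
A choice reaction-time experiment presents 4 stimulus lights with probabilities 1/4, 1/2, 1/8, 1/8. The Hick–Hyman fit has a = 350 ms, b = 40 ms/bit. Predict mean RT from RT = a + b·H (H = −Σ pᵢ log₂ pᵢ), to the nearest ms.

420 ms

H = −Σ pᵢ log₂ pᵢ = 0.25·2 + 0.5·1 + 0.125·3 + 0.125·3 = 1.750 bits.
RT = 350 + 40 × 1.750 = 420.00 ms.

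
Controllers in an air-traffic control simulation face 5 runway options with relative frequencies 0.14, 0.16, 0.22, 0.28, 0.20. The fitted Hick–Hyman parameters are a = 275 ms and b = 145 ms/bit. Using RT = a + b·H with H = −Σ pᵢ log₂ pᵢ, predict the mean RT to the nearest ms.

Entropy contributions −pᵢ log₂ pᵢ: 0.3971, 0.4230, 0.4806, 0.5142, 0.4644; sum H = 2.2793 bits.
RT = a + bH = 275 + 145·2.2793 = 605.50 ms.

605 ms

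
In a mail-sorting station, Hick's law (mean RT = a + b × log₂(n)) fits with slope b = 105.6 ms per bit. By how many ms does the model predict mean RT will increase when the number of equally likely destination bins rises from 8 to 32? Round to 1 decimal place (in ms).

The intercept a cancels: ΔRT = b·(log₂ n₂ − log₂ n₁) = b·log₂(n₂/n₁).
log₂(32) − log₂(8) = log₂(32/8) = log₂(4) = 2.
ΔRT = 105.6 × 2.0000 = 211.200 ms.

211.2 ms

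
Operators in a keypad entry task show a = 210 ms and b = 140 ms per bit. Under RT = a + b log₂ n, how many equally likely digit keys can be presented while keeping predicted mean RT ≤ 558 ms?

140·log₂ n ≤ 558 − 210 = 348, giving log₂ n ≤ 2.4857 and n ≤ 5.601. The largest whole number is 5.

5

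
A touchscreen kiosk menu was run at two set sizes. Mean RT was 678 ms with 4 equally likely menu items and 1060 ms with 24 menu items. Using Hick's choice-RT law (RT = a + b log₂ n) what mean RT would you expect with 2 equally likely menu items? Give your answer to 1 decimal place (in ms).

With log₂ n on the abscissa the relation is linear; from the two conditions:
  b = (1060 − 678) / (log₂ 24 − log₂ 4) = 382 / (4.5850 − 2) = 147.778 ms/bit
  a = 678 − 147.778 × 2 = 382.444 ms
Then RT(2) = 382.444 + 147.778 × log₂ 2 = 382.444 + 147.778 × 1 ≈ 530.222 ms.

530.2 ms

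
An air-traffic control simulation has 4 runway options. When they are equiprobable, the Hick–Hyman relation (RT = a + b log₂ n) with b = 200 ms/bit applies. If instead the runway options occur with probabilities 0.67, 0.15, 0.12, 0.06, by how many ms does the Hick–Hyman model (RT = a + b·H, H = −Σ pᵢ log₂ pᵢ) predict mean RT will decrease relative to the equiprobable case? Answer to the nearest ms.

118 ms

Equiprobable entropy H₀ = log₂ 4 = 2.0000 bits.
Skewed entropy H = −Σ pᵢ log₂ pᵢ = 1.4082 bits.
ΔRT = b·(H₀ − H) = 200 × 0.5918 = 118.35 ms.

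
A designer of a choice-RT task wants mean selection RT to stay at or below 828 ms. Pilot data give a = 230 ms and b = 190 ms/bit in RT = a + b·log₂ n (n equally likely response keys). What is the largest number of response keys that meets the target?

8

Set 230 + 190·log₂ n ≤ 828 → log₂ n ≤ (828 − 230)/190 = 3.1474.
So n ≤ 2^3.1474 = 8.860; the largest integer n is 8.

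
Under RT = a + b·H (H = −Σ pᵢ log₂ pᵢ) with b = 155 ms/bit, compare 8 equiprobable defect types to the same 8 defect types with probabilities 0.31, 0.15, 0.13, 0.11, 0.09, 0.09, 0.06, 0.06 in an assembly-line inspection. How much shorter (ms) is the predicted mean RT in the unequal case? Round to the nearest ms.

34 ms

The RT saving is b·ΔH. Equiprobable H₀ = log₂(8) = 3.0000 bits; with the given probabilities H = 2.7796 bits.
b·(H₀ − H) = 155 × (3.0000 − 2.7796) = 34.16 ms.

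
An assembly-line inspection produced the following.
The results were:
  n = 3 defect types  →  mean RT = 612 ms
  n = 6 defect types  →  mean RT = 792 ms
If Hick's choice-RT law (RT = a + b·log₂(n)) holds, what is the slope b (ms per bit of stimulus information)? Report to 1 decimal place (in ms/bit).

180.0 ms/bit

Slope: b = (792 − 612) / (log₂ 6 − log₂ 3) = 180/1.0000 = 180.000 ms/bit.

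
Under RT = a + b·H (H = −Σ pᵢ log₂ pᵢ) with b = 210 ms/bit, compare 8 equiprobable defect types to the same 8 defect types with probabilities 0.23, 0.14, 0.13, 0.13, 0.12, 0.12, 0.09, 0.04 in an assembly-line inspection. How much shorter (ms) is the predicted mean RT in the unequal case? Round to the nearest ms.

Equiprobable entropy H₀ = log₂ 8 = 3.0000 bits.
Skewed entropy H = −Σ pᵢ log₂ pᵢ = 2.8826 bits.
ΔRT = b·(H₀ − H) = 210 × 0.1174 = 24.65 ms.

25 ms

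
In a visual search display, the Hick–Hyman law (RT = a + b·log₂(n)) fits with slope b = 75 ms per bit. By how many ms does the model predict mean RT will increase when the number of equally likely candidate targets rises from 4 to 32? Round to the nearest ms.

225 ms

Only the slope matters, since a is common to both: ΔRT = b·log₂(n₂/n₁).
log₂(32) − log₂(4) = log₂(32/4) = log₂(8) = 3.
ΔRT = 75 × 3.0000 = 225.000 ms.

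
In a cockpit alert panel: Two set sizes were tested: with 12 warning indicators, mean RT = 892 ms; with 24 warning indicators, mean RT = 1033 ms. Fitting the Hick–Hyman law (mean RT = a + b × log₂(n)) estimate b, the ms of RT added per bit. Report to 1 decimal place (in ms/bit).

Slope: b = (1033 − 892) / (log₂ 24 − log₂ 12) = 141/1.0000 = 141.000 ms/bit.

141.0 ms/bit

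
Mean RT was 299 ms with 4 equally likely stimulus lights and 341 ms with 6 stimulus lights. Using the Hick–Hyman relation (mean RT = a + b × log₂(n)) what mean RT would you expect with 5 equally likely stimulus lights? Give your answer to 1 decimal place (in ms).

322.1 ms

RT is linear in log₂ n, so two points fix the line:
  b = (341 − 299) / (log₂ 6 − log₂ 4) = 42 / (2.5850 − 2) = 71.799 ms/bit
  a = 299 − 71.799 × 2 = 155.401 ms
Then RT(5) = 155.401 + 71.799 × log₂ 5 = 155.401 + 71.799 × 2.3219 ≈ 322.114 ms.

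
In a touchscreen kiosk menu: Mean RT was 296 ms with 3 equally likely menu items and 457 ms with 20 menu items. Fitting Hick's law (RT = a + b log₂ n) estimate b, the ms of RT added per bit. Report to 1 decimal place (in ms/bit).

58.8 ms/bit

Slope: b = (457 − 296) / (log₂ 20 − log₂ 3) = 161/2.7370 = 58.824 ms/bit.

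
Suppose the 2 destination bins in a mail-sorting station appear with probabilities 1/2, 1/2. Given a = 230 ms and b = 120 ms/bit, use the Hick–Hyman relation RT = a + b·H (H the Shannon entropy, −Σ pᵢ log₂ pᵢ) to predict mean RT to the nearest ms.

H = −Σ pᵢ log₂ pᵢ = 0.5·1 + 0.5·1 = 1.000 bits.
RT = 230 + 120 × 1.000 = 350.00 ms.

350 ms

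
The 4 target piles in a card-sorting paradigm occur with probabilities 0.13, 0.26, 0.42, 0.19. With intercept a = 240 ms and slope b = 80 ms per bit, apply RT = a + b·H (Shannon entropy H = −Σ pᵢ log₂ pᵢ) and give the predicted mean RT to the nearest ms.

H = 0.13·log₂(1/0.13) + 0.26·log₂(1/0.26) + 0.42·log₂(1/0.42) + 0.19·log₂(1/0.19) = 1.8688 bits.
RT = 240 + 80 × 1.8688 = 389.50 ms.

390 ms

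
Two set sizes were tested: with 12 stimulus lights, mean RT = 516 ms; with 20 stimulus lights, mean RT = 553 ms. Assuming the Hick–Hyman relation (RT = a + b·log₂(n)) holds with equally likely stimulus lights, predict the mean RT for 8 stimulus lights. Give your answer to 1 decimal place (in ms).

With log₂ n on the abscissa the relation is linear; from the two conditions:
  b = (553 − 516) / (log₂ 20 − log₂ 12) = 37 / (4.3219 − 3.5850) = 50.206 ms/bit
  a = 516 − 50.206 × 3.5850 = 336.014 ms
Then RT(8) = 336.014 + 50.206 × log₂ 8 = 336.014 + 50.206 × 3 ≈ 486.631 ms.

486.6 ms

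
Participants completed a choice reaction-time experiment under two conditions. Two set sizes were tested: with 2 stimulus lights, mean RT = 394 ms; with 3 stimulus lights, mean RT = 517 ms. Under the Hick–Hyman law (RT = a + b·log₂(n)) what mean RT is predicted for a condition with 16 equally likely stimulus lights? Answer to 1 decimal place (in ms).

1024.8 ms

Solve the two-equation system in a and b:
  b = (517 − 394) / (log₂ 3 − log₂ 2) = 123 / (1.5850 − 1) = 210.270 ms/bit
  a = 394 − 210.270 × 1 = 183.730 ms
Then RT(16) = 183.730 + 210.270 × log₂ 16 = 183.730 + 210.270 × 4 ≈ 1024.810 ms.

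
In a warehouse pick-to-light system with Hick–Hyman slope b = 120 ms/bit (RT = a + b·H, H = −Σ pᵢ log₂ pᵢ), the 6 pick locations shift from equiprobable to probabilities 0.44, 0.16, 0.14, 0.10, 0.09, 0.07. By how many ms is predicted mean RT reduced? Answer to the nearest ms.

40 ms

The RT saving is b·ΔH. Equiprobable H₀ = log₂(6) = 2.5850 bits; with the given probabilities H = 2.2547 bits.
b·(H₀ − H) = 120 × (2.5850 − 2.2547) = 39.63 ms.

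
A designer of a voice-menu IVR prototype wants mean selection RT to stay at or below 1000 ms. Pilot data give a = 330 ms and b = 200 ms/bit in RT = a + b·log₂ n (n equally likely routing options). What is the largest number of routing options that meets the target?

200·log₂ n ≤ 1000 − 330 = 670, giving log₂ n ≤ 3.3500 and n ≤ 10.196. The largest whole number is 10.

10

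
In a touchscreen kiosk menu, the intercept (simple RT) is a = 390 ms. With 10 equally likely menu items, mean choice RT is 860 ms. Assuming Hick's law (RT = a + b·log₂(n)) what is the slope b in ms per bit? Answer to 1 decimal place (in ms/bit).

b = (860 − 390) / log₂(10) = 470 / 3.3219 = 141.484 ms/bit.

141.5 ms/bit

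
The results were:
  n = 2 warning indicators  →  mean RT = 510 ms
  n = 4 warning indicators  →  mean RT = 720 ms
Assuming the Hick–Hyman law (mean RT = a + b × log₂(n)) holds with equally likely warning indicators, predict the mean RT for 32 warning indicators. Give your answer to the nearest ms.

With log₂ n on the abscissa the relation is linear; from the two conditions:
  b = (720 − 510) / (log₂ 4 − log₂ 2) = 210 / (2 − 1) = 210 ms/bit
  a = 510 − 210 × 1 = 300 ms
Then RT(32) = 300 + 210 × log₂ 32 = 300 + 210 × 5 ≈ 1350.000 ms.

1350 ms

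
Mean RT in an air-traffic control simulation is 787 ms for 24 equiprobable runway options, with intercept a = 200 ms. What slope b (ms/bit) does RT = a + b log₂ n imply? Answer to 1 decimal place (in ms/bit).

128.0 ms/bit

24 alternatives carry log₂ 24 = 4.5850 bits; the choice cost is 787 − 200 = 587 ms, so b = 587/4.5850 = 128.027 ms/bit.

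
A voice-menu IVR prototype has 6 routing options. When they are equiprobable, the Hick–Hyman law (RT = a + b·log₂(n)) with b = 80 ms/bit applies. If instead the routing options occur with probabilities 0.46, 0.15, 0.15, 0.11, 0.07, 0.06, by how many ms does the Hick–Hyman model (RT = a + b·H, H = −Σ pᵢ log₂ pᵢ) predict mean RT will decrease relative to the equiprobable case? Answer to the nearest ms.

31 ms

Equiprobable entropy H₀ = log₂ 6 = 2.5850 bits.
Skewed entropy H = −Σ pᵢ log₂ pᵢ = 2.1988 bits.
ΔRT = b·(H₀ − H) = 80 × 0.3862 = 30.89 ms.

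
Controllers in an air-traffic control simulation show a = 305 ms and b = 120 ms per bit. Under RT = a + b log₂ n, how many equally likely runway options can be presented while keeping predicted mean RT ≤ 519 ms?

120·log₂ n ≤ 519 − 305 = 214, giving log₂ n ≤ 1.7833 and n ≤ 3.442. The largest whole number is 3.

3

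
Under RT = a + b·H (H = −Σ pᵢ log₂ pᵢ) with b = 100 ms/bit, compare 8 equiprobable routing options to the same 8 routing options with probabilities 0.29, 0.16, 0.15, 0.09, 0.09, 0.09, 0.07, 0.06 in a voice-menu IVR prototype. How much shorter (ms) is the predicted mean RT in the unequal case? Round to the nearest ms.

20 ms

Equiprobable entropy H₀ = log₂ 8 = 3.0000 bits.
Skewed entropy H = −Σ pᵢ log₂ pᵢ = 2.8015 bits.
ΔRT = b·(H₀ − H) = 100 × 0.1985 = 19.85 ms.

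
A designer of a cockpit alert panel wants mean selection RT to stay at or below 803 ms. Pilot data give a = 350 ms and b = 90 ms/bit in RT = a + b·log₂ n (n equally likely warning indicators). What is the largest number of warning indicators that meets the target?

32

Information budget: (803 − 350)/90 = 5.0333 bits, so n ≤ 2^5.0333 = 32.748 → at most 32.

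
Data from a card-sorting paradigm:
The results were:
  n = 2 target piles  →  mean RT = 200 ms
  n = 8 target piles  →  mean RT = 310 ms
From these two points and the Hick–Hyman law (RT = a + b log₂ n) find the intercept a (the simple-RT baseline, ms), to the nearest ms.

145 ms

b = (RT₂ − RT₁)/(log₂ n₂ − log₂ n₁) = (310 − 200)/(3 − 1) = 55 ms/bit.
a = RT₁ − b·log₂ n₁ = 200 − 55 × 1 = 145.000 ms.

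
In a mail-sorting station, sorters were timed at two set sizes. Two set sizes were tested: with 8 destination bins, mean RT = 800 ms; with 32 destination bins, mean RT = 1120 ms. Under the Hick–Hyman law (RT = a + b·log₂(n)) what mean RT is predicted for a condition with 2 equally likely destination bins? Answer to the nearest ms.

RT is linear in log₂ n, so two points fix the line:
  b = (1120 − 800) / (log₂ 32 − log₂ 8) = 320 / (5 − 3) = 160 ms/bit
  a = 800 − 160 × 3 = 320 ms
Then RT(2) = 320 + 160 × log₂ 2 = 320 + 160 × 1 ≈ 480.000 ms.

480 ms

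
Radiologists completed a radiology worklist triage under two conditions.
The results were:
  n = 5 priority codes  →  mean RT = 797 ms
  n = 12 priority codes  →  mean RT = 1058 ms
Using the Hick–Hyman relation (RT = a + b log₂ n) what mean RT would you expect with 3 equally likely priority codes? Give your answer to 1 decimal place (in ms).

Solve the two-equation system in a and b:
  b = (1058 − 797) / (log₂ 12 − log₂ 5) = 261 / (3.5850 − 2.3219) = 206.645 ms/bit
  a = 797 − 206.645 × 2.3219 = 317.185 ms
Then RT(3) = 317.185 + 206.645 × log₂ 3 = 317.185 + 206.645 × 1.5850 ≈ 644.710 ms.

644.7 ms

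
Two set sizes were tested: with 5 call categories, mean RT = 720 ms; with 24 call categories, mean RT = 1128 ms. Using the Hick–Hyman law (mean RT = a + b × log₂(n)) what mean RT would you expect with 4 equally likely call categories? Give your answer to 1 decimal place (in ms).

662.0 ms

With log₂ n on the abscissa the relation is linear; from the two conditions:
  b = (1128 − 720) / (log₂ 24 − log₂ 5) = 408 / (4.5850 − 2.3219) = 180.289 ms/bit
  a = 720 − 180.289 × 2.3219 = 301.382 ms
Then RT(4) = 301.382 + 180.289 × log₂ 4 = 301.382 + 180.289 × 2 ≈ 661.960 ms.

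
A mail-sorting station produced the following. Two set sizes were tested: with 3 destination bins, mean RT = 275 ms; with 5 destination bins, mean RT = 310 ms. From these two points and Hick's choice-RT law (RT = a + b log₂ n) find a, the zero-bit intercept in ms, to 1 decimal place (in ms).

Slope: b = (310 − 275) / (log₂ 5 − log₂ 3) = 35/0.7370 = 47.492 ms/bit.
a = RT₁ − b·log₂ n₁ = 275 − 47.492 × 1.5850 = 199.727 ms.

199.7 ms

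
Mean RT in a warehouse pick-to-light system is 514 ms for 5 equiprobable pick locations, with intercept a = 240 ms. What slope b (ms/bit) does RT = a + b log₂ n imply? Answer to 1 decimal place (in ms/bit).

118.0 ms/bit

5 alternatives carry log₂ 5 = 2.3219 bits; the choice cost is 514 − 240 = 274 ms, so b = 274/2.3219 = 118.005 ms/bit.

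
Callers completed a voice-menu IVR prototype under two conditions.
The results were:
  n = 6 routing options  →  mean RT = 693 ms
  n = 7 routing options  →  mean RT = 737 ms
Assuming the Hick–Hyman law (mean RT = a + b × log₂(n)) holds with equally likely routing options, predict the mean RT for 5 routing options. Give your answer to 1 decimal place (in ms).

Solve the two-equation system in a and b:
  b = (737 − 693) / (log₂ 7 − log₂ 6) = 44 / (2.8074 − 2.5850) = 197.848 ms/bit
  a = 693 − 197.848 × 2.5850 = 181.569 ms
Then RT(5) = 181.569 + 197.848 × log₂ 5 = 181.569 + 197.848 × 2.3219 ≈ 640.959 ms.

641.0 ms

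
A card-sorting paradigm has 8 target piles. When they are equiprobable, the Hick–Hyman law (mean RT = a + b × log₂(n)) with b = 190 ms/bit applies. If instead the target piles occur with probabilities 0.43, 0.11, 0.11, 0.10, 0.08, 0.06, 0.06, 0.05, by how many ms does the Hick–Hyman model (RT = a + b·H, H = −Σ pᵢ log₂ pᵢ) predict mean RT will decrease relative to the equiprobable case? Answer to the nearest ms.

85 ms

Equiprobable entropy H₀ = log₂ 8 = 3.0000 bits.
Skewed entropy H = −Σ pᵢ log₂ pᵢ = 2.5510 bits.
ΔRT = b·(H₀ − H) = 190 × 0.4490 = 85.31 ms.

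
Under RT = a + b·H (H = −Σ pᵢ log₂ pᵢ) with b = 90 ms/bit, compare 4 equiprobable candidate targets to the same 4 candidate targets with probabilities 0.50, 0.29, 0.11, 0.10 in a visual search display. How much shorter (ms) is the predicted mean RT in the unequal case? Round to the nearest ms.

Equiprobable entropy H₀ = log₂ 4 = 2.0000 bits.
Skewed entropy H = −Σ pᵢ log₂ pᵢ = 1.7004 bits.
ΔRT = b·(H₀ − H) = 90 × 0.2996 = 26.97 ms.

27 ms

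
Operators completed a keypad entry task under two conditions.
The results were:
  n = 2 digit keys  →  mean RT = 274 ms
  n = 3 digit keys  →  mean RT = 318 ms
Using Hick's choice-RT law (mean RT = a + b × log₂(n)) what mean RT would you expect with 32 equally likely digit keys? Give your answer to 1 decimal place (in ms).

Fit slope and intercept:
  b = (318 − 274) / (log₂ 3 − log₂ 2) = 44 / (1.5850 − 1) = 75.218 ms/bit
  a = 274 − 75.218 × 1 = 198.782 ms
Then RT(32) = 198.782 + 75.218 × log₂ 32 = 198.782 + 75.218 × 5 ≈ 574.874 ms.

574.9 ms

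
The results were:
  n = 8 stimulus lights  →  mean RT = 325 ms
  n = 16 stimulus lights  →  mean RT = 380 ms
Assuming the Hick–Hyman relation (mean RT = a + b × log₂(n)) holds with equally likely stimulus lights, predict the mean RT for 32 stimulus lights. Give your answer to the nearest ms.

435 ms

With log₂ n on the abscissa the relation is linear; from the two conditions:
  b = (380 − 325) / (log₂ 16 − log₂ 8) = 55 / (4 − 3) = 55 ms/bit
  a = 325 − 55 × 3 = 160 ms
Then RT(32) = 160 + 55 × log₂ 32 = 160 + 55 × 5 ≈ 435.000 ms.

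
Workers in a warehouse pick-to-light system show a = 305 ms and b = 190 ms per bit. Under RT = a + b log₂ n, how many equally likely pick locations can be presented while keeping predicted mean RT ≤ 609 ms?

3

Information budget: (609 − 305)/190 = 1.6000 bits, so n ≤ 2^1.6000 = 3.031 → at most 3.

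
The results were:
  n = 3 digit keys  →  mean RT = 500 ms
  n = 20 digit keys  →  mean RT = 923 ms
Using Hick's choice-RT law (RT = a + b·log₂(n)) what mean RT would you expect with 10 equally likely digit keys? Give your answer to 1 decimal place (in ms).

768.4 ms

RT is linear in log₂ n, so two points fix the line:
  b = (923 − 500) / (log₂ 20 − log₂ 3) = 423 / (4.3219 − 1.5850) = 154.551 ms/bit
  a = 500 − 154.551 × 1.5850 = 255.043 ms
Then RT(10) = 255.043 + 154.551 × log₂ 10 = 255.043 + 154.551 × 3.3219 ≈ 768.449 ms.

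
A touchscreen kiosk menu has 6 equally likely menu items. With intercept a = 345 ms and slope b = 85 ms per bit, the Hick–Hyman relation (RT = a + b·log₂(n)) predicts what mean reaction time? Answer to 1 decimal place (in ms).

564.7 ms

log₂(6) = 2.5850 bits, so RT = 345 + 85 × 2.5850 ≈ 564.722 ms.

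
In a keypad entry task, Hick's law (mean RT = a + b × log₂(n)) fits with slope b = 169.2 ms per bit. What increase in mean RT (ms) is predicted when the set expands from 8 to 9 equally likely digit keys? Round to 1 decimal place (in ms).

28.8 ms

The intercept a cancels: ΔRT = b·(log₂ n₂ − log₂ n₁) = b·log₂(n₂/n₁).
log₂(9) − log₂(8) = 3.1699 − 3 = 0.1699.
ΔRT = 169.2 × 0.1699 = 28.751 ms.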